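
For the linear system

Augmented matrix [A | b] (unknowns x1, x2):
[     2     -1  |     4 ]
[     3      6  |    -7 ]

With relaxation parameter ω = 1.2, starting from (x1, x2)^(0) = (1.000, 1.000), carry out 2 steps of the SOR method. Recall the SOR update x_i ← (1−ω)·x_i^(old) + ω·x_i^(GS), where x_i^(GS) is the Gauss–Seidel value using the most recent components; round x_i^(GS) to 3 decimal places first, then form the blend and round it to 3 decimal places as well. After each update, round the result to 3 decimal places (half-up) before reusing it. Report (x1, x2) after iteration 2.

(-0.128, -0.668)

Iteration 1:
  x1: GS value = (4 - (-1)·1.000) / (2) = 2.500;  x1 ← (1−ω)·1.000 + ω·2.500 = 2.800
  x2: GS value = (-7 - (3)·2.800) / (6) = -2.567;  x2 ← (1−ω)·1.000 + ω·-2.567 = -3.280
Iteration 2:
  x1: GS value = (4 - (-1)·-3.280) / (2) = 0.360;  x1 ← (1−ω)·2.800 + ω·0.360 = -0.128
  x2: GS value = (-7 - (3)·-0.128) / (6) = -1.103;  x2 ← (1−ω)·-3.280 + ω·-1.103 = -0.668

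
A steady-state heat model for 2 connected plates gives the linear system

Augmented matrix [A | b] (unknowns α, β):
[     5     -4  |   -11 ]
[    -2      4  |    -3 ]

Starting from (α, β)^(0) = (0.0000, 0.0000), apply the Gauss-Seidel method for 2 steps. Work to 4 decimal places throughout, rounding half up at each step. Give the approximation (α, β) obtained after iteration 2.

(-3.6800, -2.5900)

Iteration 1:
  α = (-11 - (-4)·0.0000) / (5) = -2.2000
  β = (-3 - (-2)·-2.2000) / (4) = -1.8500
Iteration 2:
  α = (-11 - (-4)·-1.8500) / (5) = -3.6800
  β = (-3 - (-2)·-3.6800) / (4) = -2.5900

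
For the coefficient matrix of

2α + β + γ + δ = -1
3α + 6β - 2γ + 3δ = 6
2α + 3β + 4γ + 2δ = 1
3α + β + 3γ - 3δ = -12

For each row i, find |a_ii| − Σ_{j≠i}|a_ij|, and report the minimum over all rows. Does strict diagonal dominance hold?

-4

row 1: |2| − (1+1+1) = -1
row 2: |6| − (3+2+3) = -2
row 3: |4| − (2+3+2) = -3
row 4: |-3| − (3+1+3) = -4
minimum over rows = -4 → not strictly diagonally dominant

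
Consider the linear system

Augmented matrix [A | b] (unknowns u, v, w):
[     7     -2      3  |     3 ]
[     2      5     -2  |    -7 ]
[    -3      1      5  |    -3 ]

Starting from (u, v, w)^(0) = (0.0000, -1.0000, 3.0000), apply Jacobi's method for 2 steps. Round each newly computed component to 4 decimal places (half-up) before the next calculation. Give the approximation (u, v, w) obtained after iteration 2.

Iteration 1:
  u = (3 - (-2)·-1.0000 - (3)·3.0000) / (7) = -1.1429
  v = (-7 - (2)·0.0000 - (-2)·3.0000) / (5) = -0.2000
  w = (-3 - (-3)·0.0000 - (1)·-1.0000) / (5) = -0.4000
Iteration 2:
  u = (3 - (-2)·-0.2000 - (3)·-0.4000) / (7) = 0.5429
  v = (-7 - (2)·-1.1429 - (-2)·-0.4000) / (5) = -1.1028
  w = (-3 - (-3)·-1.1429 - (1)·-0.2000) / (5) = -1.2457

(0.5429, -1.1028, -1.2457)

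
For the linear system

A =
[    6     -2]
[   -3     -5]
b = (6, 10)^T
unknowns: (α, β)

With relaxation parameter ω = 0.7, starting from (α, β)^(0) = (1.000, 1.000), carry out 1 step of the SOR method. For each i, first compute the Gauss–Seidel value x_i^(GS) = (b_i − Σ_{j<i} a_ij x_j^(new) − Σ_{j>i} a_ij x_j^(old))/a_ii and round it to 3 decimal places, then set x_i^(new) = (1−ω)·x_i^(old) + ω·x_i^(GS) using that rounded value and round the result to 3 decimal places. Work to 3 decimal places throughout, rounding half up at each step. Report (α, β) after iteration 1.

(1.233, -1.618)

Iteration 1:
  α: GS value = (6 - (-2)·1.000) / (6) = 1.333;  α ← (1−ω)·1.000 + ω·1.333 = 1.233
  β: GS value = (10 - (-3)·1.233) / (-5) = -2.740;  β ← (1−ω)·1.000 + ω·-2.740 = -1.618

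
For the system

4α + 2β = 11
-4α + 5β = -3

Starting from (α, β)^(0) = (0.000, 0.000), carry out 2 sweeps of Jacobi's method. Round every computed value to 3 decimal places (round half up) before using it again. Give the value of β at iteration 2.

Iteration 1:
  α = (11 - (2)·0.000) / (4) = 2.750
  β = (-3 - (-4)·0.000) / (5) = -0.600
Iteration 2:
  α = (11 - (2)·-0.600) / (4) = 3.050
  β = (-3 - (-4)·2.750) / (5) = 1.600

1.600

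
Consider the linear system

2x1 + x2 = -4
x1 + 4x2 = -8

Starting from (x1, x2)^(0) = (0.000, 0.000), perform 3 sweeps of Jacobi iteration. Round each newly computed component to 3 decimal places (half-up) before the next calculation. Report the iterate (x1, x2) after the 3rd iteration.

(-1.250, -1.750)

Iteration 1:
  x1 = (-4 - (1)·0.000) / (2) = -2.000
  x2 = (-8 - (1)·0.000) / (4) = -2.000
Iteration 2:
  x1 = (-4 - (1)·-2.000) / (2) = -1.000
  x2 = (-8 - (1)·-2.000) / (4) = -1.500
Iteration 3:
  x1 = (-4 - (1)·-1.500) / (2) = -1.250
  x2 = (-8 - (1)·-1.000) / (4) = -1.750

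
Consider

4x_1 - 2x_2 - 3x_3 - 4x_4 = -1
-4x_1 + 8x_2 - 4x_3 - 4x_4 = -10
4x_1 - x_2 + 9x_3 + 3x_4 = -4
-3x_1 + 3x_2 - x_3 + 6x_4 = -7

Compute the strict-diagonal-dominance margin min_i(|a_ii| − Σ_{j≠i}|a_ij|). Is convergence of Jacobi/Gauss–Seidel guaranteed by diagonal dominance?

-5

row 1: |4| − (2+3+4) = -5
row 2: |8| − (4+4+4) = -4
row 3: |9| − (4+1+3) = 1
row 4: |6| − (3+3+1) = -1
minimum over rows = -5 → not strictly diagonally dominant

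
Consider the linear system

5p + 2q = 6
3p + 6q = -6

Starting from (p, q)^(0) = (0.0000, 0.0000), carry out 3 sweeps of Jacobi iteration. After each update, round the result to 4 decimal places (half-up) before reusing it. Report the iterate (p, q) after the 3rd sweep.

Iteration 1:
  p = (6 - (2)·0.0000) / (5) = 1.2000
  q = (-6 - (3)·0.0000) / (6) = -1.0000
Iteration 2:
  p = (6 - (2)·-1.0000) / (5) = 1.6000
  q = (-6 - (3)·1.2000) / (6) = -1.6000
Iteration 3:
  p = (6 - (2)·-1.6000) / (5) = 1.8400
  q = (-6 - (3)·1.6000) / (6) = -1.8000

(1.8400, -1.8000)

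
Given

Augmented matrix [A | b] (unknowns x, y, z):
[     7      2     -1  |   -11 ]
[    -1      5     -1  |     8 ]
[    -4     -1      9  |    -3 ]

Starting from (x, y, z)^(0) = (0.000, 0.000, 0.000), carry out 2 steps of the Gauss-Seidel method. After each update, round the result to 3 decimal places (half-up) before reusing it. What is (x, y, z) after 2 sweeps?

(-2.066, 1.009, -1.139)

Iteration 1:
  x = (-11 - (2)·0.000 - (-1)·0.000) / (7) = -1.571
  y = (8 - (-1)·-1.571 - (-1)·0.000) / (5) = 1.286
  z = (-3 - (-4)·-1.571 - (-1)·1.286) / (9) = -0.889
Iteration 2:
  x = (-11 - (2)·1.286 - (-1)·-0.889) / (7) = -2.066
  y = (8 - (-1)·-2.066 - (-1)·-0.889) / (5) = 1.009
  z = (-3 - (-4)·-2.066 - (-1)·1.009) / (9) = -1.139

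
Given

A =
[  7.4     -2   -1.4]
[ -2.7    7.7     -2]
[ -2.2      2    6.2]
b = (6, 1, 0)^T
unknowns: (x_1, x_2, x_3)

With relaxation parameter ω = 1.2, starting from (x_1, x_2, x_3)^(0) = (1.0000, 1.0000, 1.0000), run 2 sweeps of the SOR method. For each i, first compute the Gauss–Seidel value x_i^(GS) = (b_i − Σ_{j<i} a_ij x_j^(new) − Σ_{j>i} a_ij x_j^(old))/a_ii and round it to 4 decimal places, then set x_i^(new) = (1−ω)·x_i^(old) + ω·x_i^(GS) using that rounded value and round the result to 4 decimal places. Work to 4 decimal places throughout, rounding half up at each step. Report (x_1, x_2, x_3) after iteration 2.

Iteration 1:
  x_1: GS value = (6 - (-2)·1.0000 - (-1.4)·1.0000) / (7.4) = 1.2703;  x_1 ← (1−ω)·1.0000 + ω·1.2703 = 1.3244
  x_2: GS value = (1 - (-2.7)·1.3244 - (-2)·1.0000) / (7.7) = 0.8540;  x_2 ← (1−ω)·1.0000 + ω·0.8540 = 0.8248
  x_3: GS value = (0 - (-2.2)·1.3244 - (2)·0.8248) / (6.2) = 0.2039;  x_3 ← (1−ω)·1.0000 + ω·0.2039 = 0.0447
Iteration 2:
  x_1: GS value = (6 - (-2)·0.8248 - (-1.4)·0.0447) / (7.4) = 1.0422;  x_1 ← (1−ω)·1.3244 + ω·1.0422 = 0.9858
  x_2: GS value = (1 - (-2.7)·0.9858 - (-2)·0.0447) / (7.7) = 0.4872;  x_2 ← (1−ω)·0.8248 + ω·0.4872 = 0.4197
  x_3: GS value = (0 - (-2.2)·0.9858 - (2)·0.4197) / (6.2) = 0.2144;  x_3 ← (1−ω)·0.0447 + ω·0.2144 = 0.2483

(0.9858, 0.4197, 0.2483)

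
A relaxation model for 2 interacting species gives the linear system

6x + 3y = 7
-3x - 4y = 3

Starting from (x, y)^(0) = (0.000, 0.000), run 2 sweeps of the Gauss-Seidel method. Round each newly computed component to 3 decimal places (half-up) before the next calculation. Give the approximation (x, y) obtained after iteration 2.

(1.979, -2.234)

Iteration 1:
  x = (7 - (3)·0.000) / (6) = 1.167
  y = (3 - (-3)·1.167) / (-4) = -1.625
Iteration 2:
  x = (7 - (3)·-1.625) / (6) = 1.979
  y = (3 - (-3)·1.979) / (-4) = -2.234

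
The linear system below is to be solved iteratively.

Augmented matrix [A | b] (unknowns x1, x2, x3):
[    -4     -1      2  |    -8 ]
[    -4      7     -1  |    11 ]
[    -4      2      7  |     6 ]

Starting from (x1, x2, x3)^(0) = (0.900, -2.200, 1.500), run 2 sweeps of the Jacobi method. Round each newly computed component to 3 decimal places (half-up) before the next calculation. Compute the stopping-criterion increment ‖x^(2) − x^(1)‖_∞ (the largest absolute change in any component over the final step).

Iteration 1:
  x1 = (-8 - (-1)·-2.200 - (2)·1.500) / (-4) = 3.300
  x2 = (11 - (-4)·0.900 - (-1)·1.500) / (7) = 2.300
  x3 = (6 - (-4)·0.900 - (2)·-2.200) / (7) = 2.000
Iteration 2:
  x1 = (-8 - (-1)·2.300 - (2)·2.000) / (-4) = 2.425
  x2 = (11 - (-4)·3.300 - (-1)·2.000) / (7) = 3.743
  x3 = (6 - (-4)·3.300 - (2)·2.300) / (7) = 2.086
Change: (-0.875, 1.443, 0.086) → max |·| = 1.443

1.443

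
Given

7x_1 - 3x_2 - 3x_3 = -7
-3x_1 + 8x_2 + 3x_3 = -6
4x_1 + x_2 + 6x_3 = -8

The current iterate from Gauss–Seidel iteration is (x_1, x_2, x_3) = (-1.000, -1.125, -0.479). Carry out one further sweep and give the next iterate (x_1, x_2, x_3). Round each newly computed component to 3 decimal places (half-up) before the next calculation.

(-1.687, -1.203, -0.008)

One sweep:
  x_1 = (-7 - (-3)·-1.125 - (-3)·-0.479) / (7) = -1.687
  x_2 = (-6 - (-3)·-1.687 - (3)·-0.479) / (8) = -1.203
  x_3 = (-8 - (4)·-1.687 - (1)·-1.203) / (6) = -0.008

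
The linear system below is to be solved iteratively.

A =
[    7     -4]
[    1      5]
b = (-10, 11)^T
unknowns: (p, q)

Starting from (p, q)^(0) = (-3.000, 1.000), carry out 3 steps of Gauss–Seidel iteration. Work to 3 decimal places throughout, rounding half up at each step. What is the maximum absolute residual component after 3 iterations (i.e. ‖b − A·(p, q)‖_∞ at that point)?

0.073

Iteration 1:
  p = (-10 - (-4)·1.000) / (7) = -0.857
  q = (11 - (1)·-0.857) / (5) = 2.371
Iteration 2:
  p = (-10 - (-4)·2.371) / (7) = -0.074
  q = (11 - (1)·-0.074) / (5) = 2.215
Iteration 3:
  p = (-10 - (-4)·2.215) / (7) = -0.163
  q = (11 - (1)·-0.163) / (5) = 2.233
Residual b − A·x = (0.073, -0.002); ∞-norm = 0.073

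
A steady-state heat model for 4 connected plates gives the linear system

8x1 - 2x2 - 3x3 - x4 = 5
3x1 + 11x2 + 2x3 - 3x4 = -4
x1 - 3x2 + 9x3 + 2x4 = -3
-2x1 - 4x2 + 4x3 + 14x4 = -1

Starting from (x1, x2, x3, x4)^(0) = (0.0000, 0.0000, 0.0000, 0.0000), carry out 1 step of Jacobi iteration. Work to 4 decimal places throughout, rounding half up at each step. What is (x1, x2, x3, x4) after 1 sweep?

Iteration 1:
  x1 = (5 - (-2)·0.0000 - (-3)·0.0000 - (-1)·0.0000) / (8) = 0.6250
  x2 = (-4 - (3)·0.0000 - (2)·0.0000 - (-3)·0.0000) / (11) = -0.3636
  x3 = (-3 - (1)·0.0000 - (-3)·0.0000 - (2)·0.0000) / (9) = -0.3333
  x4 = (-1 - (-2)·0.0000 - (-4)·0.0000 - (4)·0.0000) / (14) = -0.0714

(0.6250, -0.3636, -0.3333, -0.0714)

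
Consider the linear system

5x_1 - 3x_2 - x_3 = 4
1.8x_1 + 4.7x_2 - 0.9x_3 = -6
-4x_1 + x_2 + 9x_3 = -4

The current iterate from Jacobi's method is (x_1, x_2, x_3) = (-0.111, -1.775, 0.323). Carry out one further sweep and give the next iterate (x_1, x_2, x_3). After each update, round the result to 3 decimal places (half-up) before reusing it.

One sweep:
  x_1 = (4 - (-3)·-1.775 - (-1)·0.323) / (5) = -0.200
  x_2 = (-6 - (1.8)·-0.111 - (-0.9)·0.323) / (4.7) = -1.172
  x_3 = (-4 - (-4)·-0.111 - (1)·-1.775) / (9) = -0.297

(-0.200, -1.172, -0.297)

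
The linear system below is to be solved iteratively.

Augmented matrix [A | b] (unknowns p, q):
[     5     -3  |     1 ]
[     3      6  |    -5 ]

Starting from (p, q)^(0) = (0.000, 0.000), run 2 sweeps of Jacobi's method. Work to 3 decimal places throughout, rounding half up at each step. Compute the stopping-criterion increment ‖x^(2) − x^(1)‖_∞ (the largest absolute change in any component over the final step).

Iteration 1:
  p = (1 - (-3)·0.000) / (5) = 0.200
  q = (-5 - (3)·0.000) / (6) = -0.833
Iteration 2:
  p = (1 - (-3)·-0.833) / (5) = -0.300
  q = (-5 - (3)·0.200) / (6) = -0.933
Change: (-0.500, -0.100) → max |·| = 0.500

0.500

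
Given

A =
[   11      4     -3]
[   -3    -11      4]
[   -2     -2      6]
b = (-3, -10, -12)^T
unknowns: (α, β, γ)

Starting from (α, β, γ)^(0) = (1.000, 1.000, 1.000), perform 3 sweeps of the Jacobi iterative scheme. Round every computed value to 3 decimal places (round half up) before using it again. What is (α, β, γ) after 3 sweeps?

(-0.951, 0.532, -2.159)

Iteration 1:
  α = (-3 - (4)·1.000 - (-3)·1.000) / (11) = -0.364
  β = (-10 - (-3)·1.000 - (4)·1.000) / (-11) = 1.000
  γ = (-12 - (-2)·1.000 - (-2)·1.000) / (6) = -1.333
Iteration 2:
  α = (-3 - (4)·1.000 - (-3)·-1.333) / (11) = -1.000
  β = (-10 - (-3)·-0.364 - (4)·-1.333) / (-11) = 0.524
  γ = (-12 - (-2)·-0.364 - (-2)·1.000) / (6) = -1.788
Iteration 3:
  α = (-3 - (4)·0.524 - (-3)·-1.788) / (11) = -0.951
  β = (-10 - (-3)·-1.000 - (4)·-1.788) / (-11) = 0.532
  γ = (-12 - (-2)·-1.000 - (-2)·0.524) / (6) = -2.159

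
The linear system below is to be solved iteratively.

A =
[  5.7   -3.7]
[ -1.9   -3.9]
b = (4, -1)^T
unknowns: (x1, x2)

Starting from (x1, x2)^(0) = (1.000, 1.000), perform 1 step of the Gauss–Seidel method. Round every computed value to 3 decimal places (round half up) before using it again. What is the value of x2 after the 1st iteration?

-0.402

Iteration 1:
  x1 = (4 - (-3.7)·1.000) / (5.7) = 1.351
  x2 = (-1 - (-1.9)·1.351) / (-3.9) = -0.402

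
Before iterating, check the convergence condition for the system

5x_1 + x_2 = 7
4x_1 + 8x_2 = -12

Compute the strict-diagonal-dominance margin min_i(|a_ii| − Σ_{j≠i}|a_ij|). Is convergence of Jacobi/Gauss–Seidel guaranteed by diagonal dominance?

row 1: |5| − (1) = 4
row 2: |8| − (4) = 4
minimum over rows = 4 → strictly diagonally dominant (convergence guaranteed)

4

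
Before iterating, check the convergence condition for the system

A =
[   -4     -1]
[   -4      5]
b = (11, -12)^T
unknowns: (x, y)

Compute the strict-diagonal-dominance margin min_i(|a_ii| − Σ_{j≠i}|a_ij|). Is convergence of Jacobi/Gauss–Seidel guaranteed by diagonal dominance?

row 1: |-4| − (1) = 3
row 2: |5| − (4) = 1
minimum over rows = 1 → strictly diagonally dominant (convergence guaranteed)

1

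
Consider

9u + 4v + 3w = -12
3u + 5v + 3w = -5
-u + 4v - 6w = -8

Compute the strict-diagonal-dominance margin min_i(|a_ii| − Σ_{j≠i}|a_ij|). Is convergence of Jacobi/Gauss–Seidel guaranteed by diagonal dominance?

-1

row 1: |9| − (4+3) = 2
row 2: |5| − (3+3) = -1
row 3: |-6| − (1+4) = 1
minimum over rows = -1 → not strictly diagonally dominant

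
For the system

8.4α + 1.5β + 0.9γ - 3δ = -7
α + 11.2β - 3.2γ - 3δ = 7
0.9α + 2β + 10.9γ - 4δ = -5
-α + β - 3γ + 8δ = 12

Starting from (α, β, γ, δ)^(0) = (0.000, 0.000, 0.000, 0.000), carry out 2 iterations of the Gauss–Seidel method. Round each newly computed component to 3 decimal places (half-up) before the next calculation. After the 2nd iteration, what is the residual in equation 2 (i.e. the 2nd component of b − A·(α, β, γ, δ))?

1.637

Iteration 1:
  α = (-7 - (1.5)·0.000 - (0.9)·0.000 - (-3)·0.000) / (8.4) = -0.833
  β = (7 - (1)·-0.833 - (-3.2)·0.000 - (-3)·0.000) / (11.2) = 0.699
  γ = (-5 - (0.9)·-0.833 - (2)·0.699 - (-4)·0.000) / (10.9) = -0.518
  δ = (12 - (-1)·-0.833 - (1)·0.699 - (-3)·-0.518) / (8) = 1.114
Iteration 2:
  α = (-7 - (1.5)·0.699 - (0.9)·-0.518 - (-3)·1.114) / (8.4) = -0.505
  β = (7 - (1)·-0.505 - (-3.2)·-0.518 - (-3)·1.114) / (11.2) = 0.820
  γ = (-5 - (0.9)·-0.505 - (2)·0.820 - (-4)·1.114) / (10.9) = -0.159
  δ = (12 - (-1)·-0.505 - (1)·0.820 - (-3)·-0.159) / (8) = 1.275
Residual b − A·x = (-0.020, 1.637, 0.648, -0.002)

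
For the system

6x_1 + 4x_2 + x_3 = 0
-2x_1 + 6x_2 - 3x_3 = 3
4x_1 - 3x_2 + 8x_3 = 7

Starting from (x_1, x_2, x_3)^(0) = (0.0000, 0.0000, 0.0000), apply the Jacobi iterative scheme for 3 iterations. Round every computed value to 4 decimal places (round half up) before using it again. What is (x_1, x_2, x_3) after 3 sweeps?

(-0.8021, 0.8715, 1.4662)

Iteration 1:
  x_1 = (0 - (4)·0.0000 - (1)·0.0000) / (6) = 0.0000
  x_2 = (3 - (-2)·0.0000 - (-3)·0.0000) / (6) = 0.5000
  x_3 = (7 - (4)·0.0000 - (-3)·0.0000) / (8) = 0.8750
Iteration 2:
  x_1 = (0 - (4)·0.5000 - (1)·0.8750) / (6) = -0.4792
  x_2 = (3 - (-2)·0.0000 - (-3)·0.8750) / (6) = 0.9375
  x_3 = (7 - (4)·0.0000 - (-3)·0.5000) / (8) = 1.0625
Iteration 3:
  x_1 = (0 - (4)·0.9375 - (1)·1.0625) / (6) = -0.8021
  x_2 = (3 - (-2)·-0.4792 - (-3)·1.0625) / (6) = 0.8715
  x_3 = (7 - (4)·-0.4792 - (-3)·0.9375) / (8) = 1.4662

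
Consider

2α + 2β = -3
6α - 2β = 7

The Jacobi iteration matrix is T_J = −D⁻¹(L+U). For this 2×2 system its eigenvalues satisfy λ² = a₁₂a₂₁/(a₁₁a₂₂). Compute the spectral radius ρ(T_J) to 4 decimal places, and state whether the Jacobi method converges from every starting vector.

1.7321

a₁₂a₂₁/(a₁₁a₂₂) = (2)·(6) / ((2)·(-2)) = -3.000000
ρ = √|-3.000000| = √3.000000 = 1.7321
ρ > 1, so Jacobi diverges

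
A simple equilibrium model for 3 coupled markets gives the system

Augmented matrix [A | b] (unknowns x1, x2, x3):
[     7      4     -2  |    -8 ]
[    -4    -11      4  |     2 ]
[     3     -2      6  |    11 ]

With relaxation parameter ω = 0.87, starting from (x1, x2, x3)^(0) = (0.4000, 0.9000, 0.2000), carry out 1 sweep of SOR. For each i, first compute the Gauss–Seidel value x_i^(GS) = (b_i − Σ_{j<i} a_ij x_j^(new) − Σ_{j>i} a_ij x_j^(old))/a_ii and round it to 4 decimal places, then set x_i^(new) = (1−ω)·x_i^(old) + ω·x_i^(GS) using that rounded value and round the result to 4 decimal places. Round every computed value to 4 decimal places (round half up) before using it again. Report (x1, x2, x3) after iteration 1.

Iteration 1:
  x1: GS value = (-8 - (4)·0.9000 - (-2)·0.2000) / (7) = -1.6000;  x1 ← (1−ω)·0.4000 + ω·-1.6000 = -1.3400
  x2: GS value = (2 - (-4)·-1.3400 - (4)·0.2000) / (-11) = 0.3782;  x2 ← (1−ω)·0.9000 + ω·0.3782 = 0.4460
  x3: GS value = (11 - (3)·-1.3400 - (-2)·0.4460) / (6) = 2.6520;  x3 ← (1−ω)·0.2000 + ω·2.6520 = 2.3332

(-1.3400, 0.4460, 2.3332)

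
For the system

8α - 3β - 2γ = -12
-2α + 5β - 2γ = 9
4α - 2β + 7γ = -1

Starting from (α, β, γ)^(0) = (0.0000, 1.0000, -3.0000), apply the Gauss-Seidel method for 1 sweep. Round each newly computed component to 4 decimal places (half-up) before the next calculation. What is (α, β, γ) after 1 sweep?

(-1.8750, -0.1500, 0.8857)

Iteration 1:
  α = (-12 - (-3)·1.0000 - (-2)·-3.0000) / (8) = -1.8750
  β = (9 - (-2)·-1.8750 - (-2)·-3.0000) / (5) = -0.1500
  γ = (-1 - (4)·-1.8750 - (-2)·-0.1500) / (7) = 0.8857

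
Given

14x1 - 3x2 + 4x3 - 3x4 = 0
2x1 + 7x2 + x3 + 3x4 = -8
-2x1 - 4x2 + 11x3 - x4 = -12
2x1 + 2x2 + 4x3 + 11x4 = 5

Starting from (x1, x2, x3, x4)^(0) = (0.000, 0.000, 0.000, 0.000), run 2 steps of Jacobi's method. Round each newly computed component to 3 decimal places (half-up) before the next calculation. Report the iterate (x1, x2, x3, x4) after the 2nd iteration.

Iteration 1:
  x1 = (0 - (-3)·0.000 - (4)·0.000 - (-3)·0.000) / (14) = 0.000
  x2 = (-8 - (2)·0.000 - (1)·0.000 - (3)·0.000) / (7) = -1.143
  x3 = (-12 - (-2)·0.000 - (-4)·0.000 - (-1)·0.000) / (11) = -1.091
  x4 = (5 - (2)·0.000 - (2)·0.000 - (4)·0.000) / (11) = 0.455
Iteration 2:
  x1 = (0 - (-3)·-1.143 - (4)·-1.091 - (-3)·0.455) / (14) = 0.164
  x2 = (-8 - (2)·0.000 - (1)·-1.091 - (3)·0.455) / (7) = -1.182
  x3 = (-12 - (-2)·0.000 - (-4)·-1.143 - (-1)·0.455) / (11) = -1.465
  x4 = (5 - (2)·0.000 - (2)·-1.143 - (4)·-1.091) / (11) = 1.059

(0.164, -1.182, -1.465, 1.059)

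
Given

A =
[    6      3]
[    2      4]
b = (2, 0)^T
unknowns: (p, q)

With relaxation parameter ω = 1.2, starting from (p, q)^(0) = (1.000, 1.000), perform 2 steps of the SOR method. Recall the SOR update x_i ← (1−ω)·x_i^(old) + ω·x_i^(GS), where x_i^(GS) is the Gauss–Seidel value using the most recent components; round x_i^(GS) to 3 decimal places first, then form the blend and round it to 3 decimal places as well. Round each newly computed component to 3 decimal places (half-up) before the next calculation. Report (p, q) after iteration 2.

Iteration 1:
  p: GS value = (2 - (3)·1.000) / (6) = -0.167;  p ← (1−ω)·1.000 + ω·-0.167 = -0.400
  q: GS value = (0 - (2)·-0.400) / (4) = 0.200;  q ← (1−ω)·1.000 + ω·0.200 = 0.040
Iteration 2:
  p: GS value = (2 - (3)·0.040) / (6) = 0.313;  p ← (1−ω)·-0.400 + ω·0.313 = 0.456
  q: GS value = (0 - (2)·0.456) / (4) = -0.228;  q ← (1−ω)·0.040 + ω·-0.228 = -0.282

(0.456, -0.282)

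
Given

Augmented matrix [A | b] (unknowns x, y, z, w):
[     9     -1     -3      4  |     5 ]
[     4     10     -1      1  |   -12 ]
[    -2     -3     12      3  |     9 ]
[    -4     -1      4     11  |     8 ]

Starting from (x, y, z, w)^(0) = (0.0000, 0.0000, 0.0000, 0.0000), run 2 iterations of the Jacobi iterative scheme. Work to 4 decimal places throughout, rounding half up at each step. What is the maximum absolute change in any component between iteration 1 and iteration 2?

0.3892

Iteration 1:
  x = (5 - (-1)·0.0000 - (-3)·0.0000 - (4)·0.0000) / (9) = 0.5556
  y = (-12 - (4)·0.0000 - (-1)·0.0000 - (1)·0.0000) / (10) = -1.2000
  z = (9 - (-2)·0.0000 - (-3)·0.0000 - (3)·0.0000) / (12) = 0.7500
  w = (8 - (-4)·0.0000 - (-1)·0.0000 - (4)·0.0000) / (11) = 0.7273
Iteration 2:
  x = (5 - (-1)·-1.2000 - (-3)·0.7500 - (4)·0.7273) / (9) = 0.3490
  y = (-12 - (4)·0.5556 - (-1)·0.7500 - (1)·0.7273) / (10) = -1.4200
  z = (9 - (-2)·0.5556 - (-3)·-1.2000 - (3)·0.7273) / (12) = 0.3608
  w = (8 - (-4)·0.5556 - (-1)·-1.2000 - (4)·0.7500) / (11) = 0.5475
Change: (-0.2066, -0.2200, -0.3892, -0.1798) → max |·| = 0.3892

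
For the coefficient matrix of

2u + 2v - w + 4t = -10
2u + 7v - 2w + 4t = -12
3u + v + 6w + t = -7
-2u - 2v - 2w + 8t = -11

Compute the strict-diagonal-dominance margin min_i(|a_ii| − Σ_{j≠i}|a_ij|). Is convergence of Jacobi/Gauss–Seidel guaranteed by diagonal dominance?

row 1: |2| − (2+1+4) = -5
row 2: |7| − (2+2+4) = -1
row 3: |6| − (3+1+1) = 1
row 4: |8| − (2+2+2) = 2
minimum over rows = -5 → not strictly diagonally dominant

-5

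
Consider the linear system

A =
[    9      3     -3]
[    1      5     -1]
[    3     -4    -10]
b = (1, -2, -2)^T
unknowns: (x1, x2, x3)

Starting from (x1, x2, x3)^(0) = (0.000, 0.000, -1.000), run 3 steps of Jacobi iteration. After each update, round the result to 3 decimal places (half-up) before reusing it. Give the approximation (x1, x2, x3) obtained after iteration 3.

(0.341, -0.401, 0.440)

Iteration 1:
  x1 = (1 - (3)·0.000 - (-3)·-1.000) / (9) = -0.222
  x2 = (-2 - (1)·0.000 - (-1)·-1.000) / (5) = -0.600
  x3 = (-2 - (3)·0.000 - (-4)·0.000) / (-10) = 0.200
Iteration 2:
  x1 = (1 - (3)·-0.600 - (-3)·0.200) / (9) = 0.378
  x2 = (-2 - (1)·-0.222 - (-1)·0.200) / (5) = -0.316
  x3 = (-2 - (3)·-0.222 - (-4)·-0.600) / (-10) = 0.373
Iteration 3:
  x1 = (1 - (3)·-0.316 - (-3)·0.373) / (9) = 0.341
  x2 = (-2 - (1)·0.378 - (-1)·0.373) / (5) = -0.401
  x3 = (-2 - (3)·0.378 - (-4)·-0.316) / (-10) = 0.440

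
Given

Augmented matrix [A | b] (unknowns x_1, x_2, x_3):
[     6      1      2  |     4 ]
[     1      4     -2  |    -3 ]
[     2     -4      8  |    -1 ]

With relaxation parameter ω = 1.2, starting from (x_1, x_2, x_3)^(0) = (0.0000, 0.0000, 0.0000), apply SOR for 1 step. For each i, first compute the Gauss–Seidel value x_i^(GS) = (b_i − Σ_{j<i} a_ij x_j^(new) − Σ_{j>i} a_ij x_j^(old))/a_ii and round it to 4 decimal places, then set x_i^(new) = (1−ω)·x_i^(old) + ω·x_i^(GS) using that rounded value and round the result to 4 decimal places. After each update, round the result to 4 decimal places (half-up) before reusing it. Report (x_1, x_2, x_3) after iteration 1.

Iteration 1:
  x_1: GS value = (4 - (1)·0.0000 - (2)·0.0000) / (6) = 0.6667;  x_1 ← (1−ω)·0.0000 + ω·0.6667 = 0.8000
  x_2: GS value = (-3 - (1)·0.8000 - (-2)·0.0000) / (4) = -0.9500;  x_2 ← (1−ω)·0.0000 + ω·-0.9500 = -1.1400
  x_3: GS value = (-1 - (2)·0.8000 - (-4)·-1.1400) / (8) = -0.8950;  x_3 ← (1−ω)·0.0000 + ω·-0.8950 = -1.0740

(0.8000, -1.1400, -1.0740)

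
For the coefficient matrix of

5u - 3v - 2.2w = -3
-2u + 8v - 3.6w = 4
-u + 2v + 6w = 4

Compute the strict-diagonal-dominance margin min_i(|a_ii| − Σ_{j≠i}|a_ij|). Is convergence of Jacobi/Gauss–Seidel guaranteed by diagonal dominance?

-0.2

row 1: |5| − (3+2.2) = -0.2
row 2: |8| − (2+3.6) = 2.4
row 3: |6| − (1+2) = 3
minimum over rows = -0.2 → not strictly diagonally dominant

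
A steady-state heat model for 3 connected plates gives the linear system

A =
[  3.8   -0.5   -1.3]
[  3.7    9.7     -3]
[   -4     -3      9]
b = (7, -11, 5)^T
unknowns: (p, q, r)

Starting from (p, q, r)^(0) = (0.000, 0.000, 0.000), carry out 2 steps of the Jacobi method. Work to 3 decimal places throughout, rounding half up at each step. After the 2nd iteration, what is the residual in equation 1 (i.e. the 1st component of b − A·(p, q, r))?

0.307

Iteration 1:
  p = (7 - (-0.5)·0.000 - (-1.3)·0.000) / (3.8) = 1.842
  q = (-11 - (3.7)·0.000 - (-3)·0.000) / (9.7) = -1.134
  r = (5 - (-4)·0.000 - (-3)·0.000) / (9) = 0.556
Iteration 2:
  p = (7 - (-0.5)·-1.134 - (-1.3)·0.556) / (3.8) = 1.883
  q = (-11 - (3.7)·1.842 - (-3)·0.556) / (9.7) = -1.665
  r = (5 - (-4)·1.842 - (-3)·-1.134) / (9) = 0.996
Residual b − A·x = (0.307, 1.171, -1.427)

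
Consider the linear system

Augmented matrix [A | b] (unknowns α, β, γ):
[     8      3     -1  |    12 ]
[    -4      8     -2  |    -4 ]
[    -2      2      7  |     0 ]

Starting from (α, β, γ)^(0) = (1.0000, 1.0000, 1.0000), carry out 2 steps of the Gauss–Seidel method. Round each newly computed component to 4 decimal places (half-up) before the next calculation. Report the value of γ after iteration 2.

0.3237

Iteration 1:
  α = (12 - (3)·1.0000 - (-1)·1.0000) / (8) = 1.2500
  β = (-4 - (-4)·1.2500 - (-2)·1.0000) / (8) = 0.3750
  γ = (0 - (-2)·1.2500 - (2)·0.3750) / (7) = 0.2500
Iteration 2:
  α = (12 - (3)·0.3750 - (-1)·0.2500) / (8) = 1.3906
  β = (-4 - (-4)·1.3906 - (-2)·0.2500) / (8) = 0.2578
  γ = (0 - (-2)·1.3906 - (2)·0.2578) / (7) = 0.3237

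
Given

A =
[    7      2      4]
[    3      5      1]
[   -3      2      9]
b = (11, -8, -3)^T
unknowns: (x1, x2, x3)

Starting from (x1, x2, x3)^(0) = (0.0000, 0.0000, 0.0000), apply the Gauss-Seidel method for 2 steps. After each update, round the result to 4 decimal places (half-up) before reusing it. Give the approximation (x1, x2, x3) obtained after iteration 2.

Iteration 1:
  x1 = (11 - (2)·0.0000 - (4)·0.0000) / (7) = 1.5714
  x2 = (-8 - (3)·1.5714 - (1)·0.0000) / (5) = -2.5428
  x3 = (-3 - (-3)·1.5714 - (2)·-2.5428) / (9) = 0.7555
Iteration 2:
  x1 = (11 - (2)·-2.5428 - (4)·0.7555) / (7) = 1.8662
  x2 = (-8 - (3)·1.8662 - (1)·0.7555) / (5) = -2.8708
  x3 = (-3 - (-3)·1.8662 - (2)·-2.8708) / (9) = 0.9267

(1.8662, -2.8708, 0.9267)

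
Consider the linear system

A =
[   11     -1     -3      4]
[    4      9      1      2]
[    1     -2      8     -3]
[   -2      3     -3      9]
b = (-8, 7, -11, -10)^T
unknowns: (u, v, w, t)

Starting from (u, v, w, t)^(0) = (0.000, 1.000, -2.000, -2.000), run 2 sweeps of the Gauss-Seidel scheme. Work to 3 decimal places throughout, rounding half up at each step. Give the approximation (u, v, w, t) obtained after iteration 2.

Iteration 1:
  u = (-8 - (-1)·1.000 - (-3)·-2.000 - (4)·-2.000) / (11) = -0.455
  v = (7 - (4)·-0.455 - (1)·-2.000 - (2)·-2.000) / (9) = 1.647
  w = (-11 - (1)·-0.455 - (-2)·1.647 - (-3)·-2.000) / (8) = -1.656
  t = (-10 - (-2)·-0.455 - (3)·1.647 - (-3)·-1.656) / (9) = -2.313
Iteration 2:
  u = (-8 - (-1)·1.647 - (-3)·-1.656 - (4)·-2.313) / (11) = -0.188
  v = (7 - (4)·-0.188 - (1)·-1.656 - (2)·-2.313) / (9) = 1.559
  w = (-11 - (1)·-0.188 - (-2)·1.559 - (-3)·-2.313) / (8) = -1.829
  t = (-10 - (-2)·-0.188 - (3)·1.559 - (-3)·-1.829) / (9) = -2.282

(-0.188, 1.559, -1.829, -2.282)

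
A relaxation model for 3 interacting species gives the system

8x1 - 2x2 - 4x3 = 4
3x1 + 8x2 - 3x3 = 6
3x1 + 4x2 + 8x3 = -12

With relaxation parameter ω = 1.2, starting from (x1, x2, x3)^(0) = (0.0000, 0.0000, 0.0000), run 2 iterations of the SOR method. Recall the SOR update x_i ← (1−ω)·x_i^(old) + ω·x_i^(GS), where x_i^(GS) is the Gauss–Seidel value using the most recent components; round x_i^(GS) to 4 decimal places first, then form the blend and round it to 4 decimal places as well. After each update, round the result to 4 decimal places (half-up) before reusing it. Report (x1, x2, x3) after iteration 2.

(-0.7998, 0.0323, -0.9698)

Iteration 1:
  x1: GS value = (4 - (-2)·0.0000 - (-4)·0.0000) / (8) = 0.5000;  x1 ← (1−ω)·0.0000 + ω·0.5000 = 0.6000
  x2: GS value = (6 - (3)·0.6000 - (-3)·0.0000) / (8) = 0.5250;  x2 ← (1−ω)·0.0000 + ω·0.5250 = 0.6300
  x3: GS value = (-12 - (3)·0.6000 - (4)·0.6300) / (8) = -2.0400;  x3 ← (1−ω)·0.0000 + ω·-2.0400 = -2.4480
Iteration 2:
  x1: GS value = (4 - (-2)·0.6300 - (-4)·-2.4480) / (8) = -0.5665;  x1 ← (1−ω)·0.6000 + ω·-0.5665 = -0.7998
  x2: GS value = (6 - (3)·-0.7998 - (-3)·-2.4480) / (8) = 0.1319;  x2 ← (1−ω)·0.6300 + ω·0.1319 = 0.0323
  x3: GS value = (-12 - (3)·-0.7998 - (4)·0.0323) / (8) = -1.2162;  x3 ← (1−ω)·-2.4480 + ω·-1.2162 = -0.9698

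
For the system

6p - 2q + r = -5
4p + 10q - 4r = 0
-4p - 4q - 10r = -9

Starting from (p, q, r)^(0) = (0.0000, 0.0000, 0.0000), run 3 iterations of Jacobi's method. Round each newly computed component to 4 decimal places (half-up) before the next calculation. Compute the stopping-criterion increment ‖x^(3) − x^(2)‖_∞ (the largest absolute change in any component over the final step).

Iteration 1:
  p = (-5 - (-2)·0.0000 - (1)·0.0000) / (6) = -0.8333
  q = (0 - (4)·0.0000 - (-4)·0.0000) / (10) = 0.0000
  r = (-9 - (-4)·0.0000 - (-4)·0.0000) / (-10) = 0.9000
Iteration 2:
  p = (-5 - (-2)·0.0000 - (1)·0.9000) / (6) = -0.9833
  q = (0 - (4)·-0.8333 - (-4)·0.9000) / (10) = 0.6933
  r = (-9 - (-4)·-0.8333 - (-4)·0.0000) / (-10) = 1.2333
Iteration 3:
  p = (-5 - (-2)·0.6933 - (1)·1.2333) / (6) = -0.8078
  q = (0 - (4)·-0.9833 - (-4)·1.2333) / (10) = 0.8866
  r = (-9 - (-4)·-0.9833 - (-4)·0.6933) / (-10) = 1.0160
Change: (0.1755, 0.1933, -0.2173) → max |·| = 0.2173

0.2173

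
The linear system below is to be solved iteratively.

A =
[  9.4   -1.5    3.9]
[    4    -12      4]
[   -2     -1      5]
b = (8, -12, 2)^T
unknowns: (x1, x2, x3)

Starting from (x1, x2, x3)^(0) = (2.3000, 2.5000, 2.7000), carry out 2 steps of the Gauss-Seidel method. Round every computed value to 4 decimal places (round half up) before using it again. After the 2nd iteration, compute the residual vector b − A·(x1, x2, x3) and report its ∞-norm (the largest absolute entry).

Iteration 1:
  x1 = (8 - (-1.5)·2.5000 - (3.9)·2.7000) / (9.4) = 0.1298
  x2 = (-12 - (4)·0.1298 - (4)·2.7000) / (-12) = 1.9433
  x3 = (2 - (-2)·0.1298 - (-1)·1.9433) / (5) = 0.8406
Iteration 2:
  x1 = (8 - (-1.5)·1.9433 - (3.9)·0.8406) / (9.4) = 0.8124
  x2 = (-12 - (4)·0.8124 - (4)·0.8406) / (-12) = 1.5510
  x3 = (2 - (-2)·0.8124 - (-1)·1.5510) / (5) = 1.0352
Residual b − A·x = (-1.3473, -0.7784, -0.0002); ∞-norm = 1.3473

1.3473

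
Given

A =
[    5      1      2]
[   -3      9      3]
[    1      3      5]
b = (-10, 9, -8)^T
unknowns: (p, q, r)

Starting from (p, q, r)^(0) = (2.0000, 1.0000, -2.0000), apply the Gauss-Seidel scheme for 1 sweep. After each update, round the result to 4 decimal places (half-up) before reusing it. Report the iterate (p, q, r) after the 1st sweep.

Iteration 1:
  p = (-10 - (1)·1.0000 - (2)·-2.0000) / (5) = -1.4000
  q = (9 - (-3)·-1.4000 - (3)·-2.0000) / (9) = 1.2000
  r = (-8 - (1)·-1.4000 - (3)·1.2000) / (5) = -2.0400

(-1.4000, 1.2000, -2.0400)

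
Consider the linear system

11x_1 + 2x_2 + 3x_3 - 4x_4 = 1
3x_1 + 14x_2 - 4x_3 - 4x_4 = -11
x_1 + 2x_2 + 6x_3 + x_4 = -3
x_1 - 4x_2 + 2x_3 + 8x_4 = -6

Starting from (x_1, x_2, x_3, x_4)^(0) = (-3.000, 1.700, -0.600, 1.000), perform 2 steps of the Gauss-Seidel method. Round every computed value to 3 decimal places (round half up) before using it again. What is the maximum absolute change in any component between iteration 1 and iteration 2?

0.554

Iteration 1:
  x_1 = (1 - (2)·1.700 - (3)·-0.600 - (-4)·1.000) / (11) = 0.309
  x_2 = (-11 - (3)·0.309 - (-4)·-0.600 - (-4)·1.000) / (14) = -0.738
  x_3 = (-3 - (1)·0.309 - (2)·-0.738 - (1)·1.000) / (6) = -0.472
  x_4 = (-6 - (1)·0.309 - (-4)·-0.738 - (2)·-0.472) / (8) = -1.040
Iteration 2:
  x_1 = (1 - (2)·-0.738 - (3)·-0.472 - (-4)·-1.040) / (11) = -0.024
  x_2 = (-11 - (3)·-0.024 - (-4)·-0.472 - (-4)·-1.040) / (14) = -1.213
  x_3 = (-3 - (1)·-0.024 - (2)·-1.213 - (1)·-1.040) / (6) = 0.082
  x_4 = (-6 - (1)·-0.024 - (-4)·-1.213 - (2)·0.082) / (8) = -1.374
Change: (-0.333, -0.475, 0.554, -0.334) → max |·| = 0.554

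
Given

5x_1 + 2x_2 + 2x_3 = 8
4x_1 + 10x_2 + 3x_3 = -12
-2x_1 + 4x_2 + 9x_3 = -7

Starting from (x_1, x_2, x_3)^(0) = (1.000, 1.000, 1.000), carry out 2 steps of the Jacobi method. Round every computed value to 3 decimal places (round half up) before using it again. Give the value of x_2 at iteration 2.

-1.220

Iteration 1:
  x_1 = (8 - (2)·1.000 - (2)·1.000) / (5) = 0.800
  x_2 = (-12 - (4)·1.000 - (3)·1.000) / (10) = -1.900
  x_3 = (-7 - (-2)·1.000 - (4)·1.000) / (9) = -1.000
Iteration 2:
  x_1 = (8 - (2)·-1.900 - (2)·-1.000) / (5) = 2.760
  x_2 = (-12 - (4)·0.800 - (3)·-1.000) / (10) = -1.220
  x_3 = (-7 - (-2)·0.800 - (4)·-1.900) / (9) = 0.244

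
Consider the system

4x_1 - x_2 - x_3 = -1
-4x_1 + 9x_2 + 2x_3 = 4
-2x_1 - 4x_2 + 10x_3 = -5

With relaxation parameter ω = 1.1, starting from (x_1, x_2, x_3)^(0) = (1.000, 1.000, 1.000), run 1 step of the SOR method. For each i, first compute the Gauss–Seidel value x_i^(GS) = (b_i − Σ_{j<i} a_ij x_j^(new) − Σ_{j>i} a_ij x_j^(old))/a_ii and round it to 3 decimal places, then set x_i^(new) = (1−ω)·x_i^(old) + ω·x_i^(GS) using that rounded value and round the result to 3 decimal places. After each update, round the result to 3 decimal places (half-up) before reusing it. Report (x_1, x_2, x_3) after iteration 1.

Iteration 1:
  x_1: GS value = (-1 - (-1)·1.000 - (-1)·1.000) / (4) = 0.250;  x_1 ← (1−ω)·1.000 + ω·0.250 = 0.175
  x_2: GS value = (4 - (-4)·0.175 - (2)·1.000) / (9) = 0.300;  x_2 ← (1−ω)·1.000 + ω·0.300 = 0.230
  x_3: GS value = (-5 - (-2)·0.175 - (-4)·0.230) / (10) = -0.373;  x_3 ← (1−ω)·1.000 + ω·-0.373 = -0.510

(0.175, 0.230, -0.510)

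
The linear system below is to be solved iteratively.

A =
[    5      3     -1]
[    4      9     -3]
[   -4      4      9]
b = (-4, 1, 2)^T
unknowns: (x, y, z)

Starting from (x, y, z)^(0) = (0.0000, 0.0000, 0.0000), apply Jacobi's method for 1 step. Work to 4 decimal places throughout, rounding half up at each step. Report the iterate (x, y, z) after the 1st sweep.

(-0.8000, 0.1111, 0.2222)

Iteration 1:
  x = (-4 - (3)·0.0000 - (-1)·0.0000) / (5) = -0.8000
  y = (1 - (4)·0.0000 - (-3)·0.0000) / (9) = 0.1111
  z = (2 - (-4)·0.0000 - (4)·0.0000) / (9) = 0.2222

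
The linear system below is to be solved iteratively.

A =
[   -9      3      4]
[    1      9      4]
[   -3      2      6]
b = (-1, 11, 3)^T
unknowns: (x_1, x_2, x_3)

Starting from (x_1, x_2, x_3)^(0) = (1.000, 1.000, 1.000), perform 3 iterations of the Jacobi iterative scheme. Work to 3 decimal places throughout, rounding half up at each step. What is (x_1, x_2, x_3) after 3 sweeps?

(0.708, 0.831, 0.539)

Iteration 1:
  x_1 = (-1 - (3)·1.000 - (4)·1.000) / (-9) = 0.889
  x_2 = (11 - (1)·1.000 - (4)·1.000) / (9) = 0.667
  x_3 = (3 - (-3)·1.000 - (2)·1.000) / (6) = 0.667
Iteration 2:
  x_1 = (-1 - (3)·0.667 - (4)·0.667) / (-9) = 0.630
  x_2 = (11 - (1)·0.889 - (4)·0.667) / (9) = 0.827
  x_3 = (3 - (-3)·0.889 - (2)·0.667) / (6) = 0.722
Iteration 3:
  x_1 = (-1 - (3)·0.827 - (4)·0.722) / (-9) = 0.708
  x_2 = (11 - (1)·0.630 - (4)·0.722) / (9) = 0.831
  x_3 = (3 - (-3)·0.630 - (2)·0.827) / (6) = 0.539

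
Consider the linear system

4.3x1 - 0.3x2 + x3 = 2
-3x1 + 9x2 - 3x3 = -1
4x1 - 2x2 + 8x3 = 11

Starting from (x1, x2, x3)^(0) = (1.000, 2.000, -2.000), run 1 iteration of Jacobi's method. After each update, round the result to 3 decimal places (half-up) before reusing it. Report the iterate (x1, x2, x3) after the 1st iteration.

(1.070, -0.444, 1.375)

Iteration 1:
  x1 = (2 - (-0.3)·2.000 - (1)·-2.000) / (4.3) = 1.070
  x2 = (-1 - (-3)·1.000 - (-3)·-2.000) / (9) = -0.444
  x3 = (11 - (4)·1.000 - (-2)·2.000) / (8) = 1.375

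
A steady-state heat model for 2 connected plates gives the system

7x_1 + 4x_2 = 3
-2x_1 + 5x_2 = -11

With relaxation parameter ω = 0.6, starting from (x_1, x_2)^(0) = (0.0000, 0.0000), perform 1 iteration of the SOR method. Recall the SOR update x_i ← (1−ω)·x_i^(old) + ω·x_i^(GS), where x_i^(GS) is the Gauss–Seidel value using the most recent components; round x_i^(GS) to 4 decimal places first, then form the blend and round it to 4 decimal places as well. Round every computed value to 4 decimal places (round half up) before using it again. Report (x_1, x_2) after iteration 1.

Iteration 1:
  x_1: GS value = (3 - (4)·0.0000) / (7) = 0.4286;  x_1 ← (1−ω)·0.0000 + ω·0.4286 = 0.2572
  x_2: GS value = (-11 - (-2)·0.2572) / (5) = -2.0971;  x_2 ← (1−ω)·0.0000 + ω·-2.0971 = -1.2583

(0.2572, -1.2583)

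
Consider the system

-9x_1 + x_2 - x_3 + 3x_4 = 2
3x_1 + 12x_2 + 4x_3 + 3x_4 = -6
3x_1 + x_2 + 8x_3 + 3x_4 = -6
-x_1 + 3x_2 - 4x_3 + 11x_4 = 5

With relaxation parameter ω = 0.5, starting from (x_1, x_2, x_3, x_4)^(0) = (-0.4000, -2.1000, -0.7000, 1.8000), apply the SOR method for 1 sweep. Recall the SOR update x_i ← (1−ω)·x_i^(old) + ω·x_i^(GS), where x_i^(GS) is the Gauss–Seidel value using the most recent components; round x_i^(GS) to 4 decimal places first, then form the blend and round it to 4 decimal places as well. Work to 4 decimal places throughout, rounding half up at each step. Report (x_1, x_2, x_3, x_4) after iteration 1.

Iteration 1:
  x_1: GS value = (2 - (1)·-2.1000 - (-1)·-0.7000 - (3)·1.8000) / (-9) = 0.2222;  x_1 ← (1−ω)·-0.4000 + ω·0.2222 = -0.0889
  x_2: GS value = (-6 - (3)·-0.0889 - (4)·-0.7000 - (3)·1.8000) / (12) = -0.6944;  x_2 ← (1−ω)·-2.1000 + ω·-0.6944 = -1.3972
  x_3: GS value = (-6 - (3)·-0.0889 - (1)·-1.3972 - (3)·1.8000) / (8) = -1.2170;  x_3 ← (1−ω)·-0.7000 + ω·-1.2170 = -0.9585
  x_4: GS value = (5 - (-1)·-0.0889 - (3)·-1.3972 - (-4)·-0.9585) / (11) = 0.4790;  x_4 ← (1−ω)·1.8000 + ω·0.4790 = 1.1395

(-0.0889, -1.3972, -0.9585, 1.1395)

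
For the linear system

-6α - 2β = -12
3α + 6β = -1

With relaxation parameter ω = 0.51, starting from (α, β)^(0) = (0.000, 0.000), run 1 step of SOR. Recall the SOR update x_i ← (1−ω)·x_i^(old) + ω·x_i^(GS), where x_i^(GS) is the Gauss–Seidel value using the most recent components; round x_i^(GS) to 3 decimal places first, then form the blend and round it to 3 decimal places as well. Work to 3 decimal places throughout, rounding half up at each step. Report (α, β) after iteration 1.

(1.020, -0.345)

Iteration 1:
  α: GS value = (-12 - (-2)·0.000) / (-6) = 2.000;  α ← (1−ω)·0.000 + ω·2.000 = 1.020
  β: GS value = (-1 - (3)·1.020) / (6) = -0.677;  β ← (1−ω)·0.000 + ω·-0.677 = -0.345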